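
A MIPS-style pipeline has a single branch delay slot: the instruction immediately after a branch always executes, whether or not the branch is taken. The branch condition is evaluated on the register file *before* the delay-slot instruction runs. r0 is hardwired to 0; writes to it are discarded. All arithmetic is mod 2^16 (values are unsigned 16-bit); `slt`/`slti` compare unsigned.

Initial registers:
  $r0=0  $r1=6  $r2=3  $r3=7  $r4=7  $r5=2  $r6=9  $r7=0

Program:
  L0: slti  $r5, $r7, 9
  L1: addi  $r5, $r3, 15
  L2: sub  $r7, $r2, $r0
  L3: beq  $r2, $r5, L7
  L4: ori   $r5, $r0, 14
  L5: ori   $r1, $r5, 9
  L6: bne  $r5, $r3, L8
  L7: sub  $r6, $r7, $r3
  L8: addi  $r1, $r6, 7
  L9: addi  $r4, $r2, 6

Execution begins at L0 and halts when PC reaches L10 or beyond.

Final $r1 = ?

3

[0] slti  $r5, $r7, 9  →  {$r0:0, $r1:6, $r2:3, $r3:7, $r4:7, $r5:1, $r6:9, $r7:0}
[1] addi  $r5, $r3, 15  →  {$r0:0, $r1:6, $r2:3, $r3:7, $r4:7, $r5:22, $r6:9, $r7:0}
[2] sub  $r7, $r2, $r0  →  {$r0:0, $r1:6, $r2:3, $r3:7, $r4:7, $r5:22, $r6:9, $r7:3}
[3] beq  $r2, $r5, L7  →  {$r0:0, $r1:6, $r2:3, $r3:7, $r4:7, $r5:22, $r6:9, $r7:3}  ⟨branch fallthrough⟩
[4] ori   $r5, $r0, 14  →  {$r0:0, $r1:6, $r2:3, $r3:7, $r4:7, $r5:14, $r6:9, $r7:3}
[5] ori   $r1, $r5, 9  →  {$r0:0, $r1:15, $r2:3, $r3:7, $r4:7, $r5:14, $r6:9, $r7:3}
[6] bne  $r5, $r3, L8  →  {$r0:0, $r1:15, $r2:3, $r3:7, $r4:7, $r5:14, $r6:9, $r7:3}  ⟨branch taken⟩
[7] sub  $r6, $r7, $r3  →  {$r0:0, $r1:15, $r2:3, $r3:7, $r4:7, $r5:14, $r6:65532, $r7:3}
[8] addi  $r1, $r6, 7  →  {$r0:0, $r1:3, $r2:3, $r3:7, $r4:7, $r5:14, $r6:65532, $r7:3}
[9] addi  $r4, $r2, 6  →  {$r0:0, $r1:3, $r2:3, $r3:7, $r4:9, $r5:14, $r6:65532, $r7:3}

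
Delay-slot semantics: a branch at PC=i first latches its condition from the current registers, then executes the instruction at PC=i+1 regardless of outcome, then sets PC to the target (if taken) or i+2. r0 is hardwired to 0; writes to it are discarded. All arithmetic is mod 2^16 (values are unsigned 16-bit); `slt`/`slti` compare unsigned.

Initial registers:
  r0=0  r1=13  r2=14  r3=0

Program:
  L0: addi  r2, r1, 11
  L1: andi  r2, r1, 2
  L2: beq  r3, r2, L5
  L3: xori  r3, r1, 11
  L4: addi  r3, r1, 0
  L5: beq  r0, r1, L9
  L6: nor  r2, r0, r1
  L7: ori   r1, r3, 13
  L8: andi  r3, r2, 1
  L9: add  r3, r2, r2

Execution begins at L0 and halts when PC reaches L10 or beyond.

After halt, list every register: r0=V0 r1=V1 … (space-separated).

#0 addi  r2, r1, 11 ; 0/13/24/0
#1 andi  r2, r1, 2 ; 0/13/0/0
#2 beq  r3, r2, L5 ; 0/13/0/0 ; →target
#3 xori  r3, r1, 11 ; 0/13/0/6
#5 beq  r0, r1, L9 ; 0/13/0/6 ; →fallthru
#6 nor  r2, r0, r1 ; 0/13/65522/6
#7 ori   r1, r3, 13 ; 0/15/65522/6
#8 andi  r3, r2, 1 ; 0/15/65522/0
#9 add  r3, r2, r2 ; 0/15/65522/65508

r0=0 r1=15 r2=65522 r3=65508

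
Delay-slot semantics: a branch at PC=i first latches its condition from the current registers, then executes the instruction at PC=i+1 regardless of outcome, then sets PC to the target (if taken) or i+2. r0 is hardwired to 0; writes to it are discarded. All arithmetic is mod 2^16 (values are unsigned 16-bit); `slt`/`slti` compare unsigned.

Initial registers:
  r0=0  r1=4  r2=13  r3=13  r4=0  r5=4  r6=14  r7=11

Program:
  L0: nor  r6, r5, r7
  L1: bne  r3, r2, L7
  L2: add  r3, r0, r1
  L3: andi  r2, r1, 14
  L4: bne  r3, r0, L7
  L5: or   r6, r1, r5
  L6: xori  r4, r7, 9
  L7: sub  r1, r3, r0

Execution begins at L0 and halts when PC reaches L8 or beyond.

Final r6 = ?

4

  step pc=0: nor  r6, r5, r7  regs=(0,4,13,13,0,4,65520,11)
  step pc=1: bne  r3, r2, L7  cond=F  regs=(0,4,13,13,0,4,65520,11)
  step pc=2: add  r3, r0, r1  regs=(0,4,13,4,0,4,65520,11)
  step pc=3: andi  r2, r1, 14  regs=(0,4,4,4,0,4,65520,11)
  step pc=4: bne  r3, r0, L7  cond=T  regs=(0,4,4,4,0,4,65520,11)
  step pc=5: or   r6, r1, r5  regs=(0,4,4,4,0,4,4,11)
  step pc=7: sub  r1, r3, r0  regs=(0,4,4,4,0,4,4,11)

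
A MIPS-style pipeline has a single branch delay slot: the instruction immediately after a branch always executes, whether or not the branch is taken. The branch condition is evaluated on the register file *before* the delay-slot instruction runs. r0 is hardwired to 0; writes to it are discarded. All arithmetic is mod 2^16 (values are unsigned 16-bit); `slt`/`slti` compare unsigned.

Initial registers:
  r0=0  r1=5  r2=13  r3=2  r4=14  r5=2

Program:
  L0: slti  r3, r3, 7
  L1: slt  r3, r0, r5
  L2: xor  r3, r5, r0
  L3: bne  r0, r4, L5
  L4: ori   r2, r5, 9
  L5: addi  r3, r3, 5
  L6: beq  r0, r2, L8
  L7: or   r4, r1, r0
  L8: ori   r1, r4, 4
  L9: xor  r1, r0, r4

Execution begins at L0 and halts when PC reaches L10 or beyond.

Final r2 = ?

11

PC=0  slti  r3, r3, 7        | r0=0 r1=5 r2=13 r3=1 r4=14 r5=2
PC=1  slt  r3, r0, r5        | r0=0 r1=5 r2=13 r3=1 r4=14 r5=2
PC=2  xor  r3, r5, r0        | r0=0 r1=5 r2=13 r3=2 r4=14 r5=2
PC=3  bne  r0, r4, L5        | r0=0 r1=5 r2=13 r3=2 r4=14 r5=2  [TAKEN]
PC=4  ori   r2, r5, 9        | r0=0 r1=5 r2=11 r3=2 r4=14 r5=2
PC=5  addi  r3, r3, 5        | r0=0 r1=5 r2=11 r3=7 r4=14 r5=2
PC=6  beq  r0, r2, L8        | r0=0 r1=5 r2=11 r3=7 r4=14 r5=2  [not taken]
PC=7  or   r4, r1, r0        | r0=0 r1=5 r2=11 r3=7 r4=5 r5=2
PC=8  ori   r1, r4, 4        | r0=0 r1=5 r2=11 r3=7 r4=5 r5=2
PC=9  xor  r1, r0, r4        | r0=0 r1=5 r2=11 r3=7 r4=5 r5=2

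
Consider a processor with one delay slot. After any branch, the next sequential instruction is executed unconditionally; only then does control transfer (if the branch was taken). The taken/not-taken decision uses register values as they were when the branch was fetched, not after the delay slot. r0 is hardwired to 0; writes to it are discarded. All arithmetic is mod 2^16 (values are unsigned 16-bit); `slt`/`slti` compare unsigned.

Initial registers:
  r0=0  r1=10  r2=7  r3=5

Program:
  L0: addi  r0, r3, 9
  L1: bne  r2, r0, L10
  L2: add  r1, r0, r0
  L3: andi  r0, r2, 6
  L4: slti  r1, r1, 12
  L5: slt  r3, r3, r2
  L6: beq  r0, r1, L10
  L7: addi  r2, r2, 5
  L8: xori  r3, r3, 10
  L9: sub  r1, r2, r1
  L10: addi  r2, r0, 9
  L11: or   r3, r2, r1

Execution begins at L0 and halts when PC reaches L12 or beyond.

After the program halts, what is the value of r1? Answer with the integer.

0

[0] addi  r0, r3, 9  →  {r0:0, r1:10, r2:7, r3:5}
[1] bne  r2, r0, L10  →  {r0:0, r1:10, r2:7, r3:5}  ⟨branch taken⟩
[2] add  r1, r0, r0  →  {r0:0, r1:0, r2:7, r3:5}
[10] addi  r2, r0, 9  →  {r0:0, r1:0, r2:9, r3:5}
[11] or   r3, r2, r1  →  {r0:0, r1:0, r2:9, r3:9}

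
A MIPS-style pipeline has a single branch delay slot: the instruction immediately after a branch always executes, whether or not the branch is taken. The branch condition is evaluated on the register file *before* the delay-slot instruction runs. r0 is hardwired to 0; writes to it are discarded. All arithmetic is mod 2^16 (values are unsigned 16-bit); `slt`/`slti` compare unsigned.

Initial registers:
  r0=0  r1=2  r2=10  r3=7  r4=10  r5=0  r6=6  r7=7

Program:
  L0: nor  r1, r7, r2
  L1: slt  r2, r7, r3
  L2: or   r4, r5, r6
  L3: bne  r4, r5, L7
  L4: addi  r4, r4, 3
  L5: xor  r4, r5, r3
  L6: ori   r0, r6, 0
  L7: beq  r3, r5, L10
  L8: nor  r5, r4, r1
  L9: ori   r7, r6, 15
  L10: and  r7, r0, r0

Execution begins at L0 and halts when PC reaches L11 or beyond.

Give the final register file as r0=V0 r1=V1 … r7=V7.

r0=0 r1=65520 r2=0 r3=7 r4=9 r5=6 r6=6 r7=0

#0 nor  r1, r7, r2 ; 0/65520/10/7/10/0/6/7
#1 slt  r2, r7, r3 ; 0/65520/0/7/10/0/6/7
#2 or   r4, r5, r6 ; 0/65520/0/7/6/0/6/7
#3 bne  r4, r5, L7 ; 0/65520/0/7/6/0/6/7 ; →target
#4 addi  r4, r4, 3 ; 0/65520/0/7/9/0/6/7
#7 beq  r3, r5, L10 ; 0/65520/0/7/9/0/6/7 ; →fallthru
#8 nor  r5, r4, r1 ; 0/65520/0/7/9/6/6/7
#9 ori   r7, r6, 15 ; 0/65520/0/7/9/6/6/15
#10 and  r7, r0, r0 ; 0/65520/0/7/9/6/6/0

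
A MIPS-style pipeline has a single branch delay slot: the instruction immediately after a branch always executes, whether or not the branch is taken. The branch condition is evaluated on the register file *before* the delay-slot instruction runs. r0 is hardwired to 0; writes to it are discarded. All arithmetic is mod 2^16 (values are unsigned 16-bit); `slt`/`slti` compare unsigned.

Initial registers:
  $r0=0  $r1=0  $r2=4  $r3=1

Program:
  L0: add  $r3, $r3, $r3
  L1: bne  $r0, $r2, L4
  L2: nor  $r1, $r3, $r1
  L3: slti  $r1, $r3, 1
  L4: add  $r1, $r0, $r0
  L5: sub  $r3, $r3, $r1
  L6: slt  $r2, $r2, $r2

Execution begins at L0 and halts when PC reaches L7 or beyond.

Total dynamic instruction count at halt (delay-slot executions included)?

6

PC=0  add  $r3, $r3, $r3     | $r0=0 $r1=0 $r2=4 $r3=2
PC=1  bne  $r0, $r2, L4      | $r0=0 $r1=0 $r2=4 $r3=2  [TAKEN]
PC=2  nor  $r1, $r3, $r1     | $r0=0 $r1=65533 $r2=4 $r3=2
PC=4  add  $r1, $r0, $r0     | $r0=0 $r1=0 $r2=4 $r3=2
PC=5  sub  $r3, $r3, $r1     | $r0=0 $r1=0 $r2=4 $r3=2
PC=6  slt  $r2, $r2, $r2     | $r0=0 $r1=0 $r2=0 $r3=2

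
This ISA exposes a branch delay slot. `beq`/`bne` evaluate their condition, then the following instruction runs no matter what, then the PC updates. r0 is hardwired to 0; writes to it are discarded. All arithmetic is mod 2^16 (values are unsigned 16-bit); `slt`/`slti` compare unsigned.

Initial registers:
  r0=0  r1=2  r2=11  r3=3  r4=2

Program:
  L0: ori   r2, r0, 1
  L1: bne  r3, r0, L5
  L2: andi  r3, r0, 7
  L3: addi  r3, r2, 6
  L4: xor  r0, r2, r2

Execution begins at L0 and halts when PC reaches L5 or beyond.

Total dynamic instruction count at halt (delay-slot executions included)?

#0 ori   r2, r0, 1 ; 0/2/1/3/2
#1 bne  r3, r0, L5 ; 0/2/1/3/2 ; →target
#2 andi  r3, r0, 7 ; 0/2/1/0/2

3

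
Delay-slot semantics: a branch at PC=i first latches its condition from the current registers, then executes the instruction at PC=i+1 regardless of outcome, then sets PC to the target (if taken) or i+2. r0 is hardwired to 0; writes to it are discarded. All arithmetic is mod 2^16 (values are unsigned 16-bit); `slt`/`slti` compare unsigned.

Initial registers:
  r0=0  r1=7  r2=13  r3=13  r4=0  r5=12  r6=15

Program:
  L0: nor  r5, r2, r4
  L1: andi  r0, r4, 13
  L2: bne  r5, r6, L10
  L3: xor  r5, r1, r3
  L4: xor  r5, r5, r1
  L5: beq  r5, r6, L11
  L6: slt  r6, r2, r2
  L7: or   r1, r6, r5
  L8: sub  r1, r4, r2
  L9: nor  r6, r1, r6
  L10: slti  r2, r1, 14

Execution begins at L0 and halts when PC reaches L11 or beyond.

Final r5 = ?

  step pc=0: nor  r5, r2, r4  regs=(0,7,13,13,0,65522,15)
  step pc=1: andi  r0, r4, 13  regs=(0,7,13,13,0,65522,15)
  step pc=2: bne  r5, r6, L10  cond=T  regs=(0,7,13,13,0,65522,15)
  step pc=3: xor  r5, r1, r3  regs=(0,7,13,13,0,10,15)
  step pc=10: slti  r2, r1, 14  regs=(0,7,1,13,0,10,15)

10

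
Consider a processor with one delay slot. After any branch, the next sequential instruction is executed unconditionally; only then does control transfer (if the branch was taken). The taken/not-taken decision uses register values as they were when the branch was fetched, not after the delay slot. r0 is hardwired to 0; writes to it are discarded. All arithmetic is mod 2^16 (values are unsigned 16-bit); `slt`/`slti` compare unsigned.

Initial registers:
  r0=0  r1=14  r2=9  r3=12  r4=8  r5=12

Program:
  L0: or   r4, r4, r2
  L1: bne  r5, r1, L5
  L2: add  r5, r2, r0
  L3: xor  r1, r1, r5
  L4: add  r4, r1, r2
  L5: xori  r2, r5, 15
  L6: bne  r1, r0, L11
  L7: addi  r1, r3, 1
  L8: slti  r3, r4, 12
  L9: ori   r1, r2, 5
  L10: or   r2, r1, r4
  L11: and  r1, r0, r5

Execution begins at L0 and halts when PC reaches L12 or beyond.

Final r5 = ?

9

[0] or   r4, r4, r2  →  {r0:0, r1:14, r2:9, r3:12, r4:9, r5:12}
[1] bne  r5, r1, L5  →  {r0:0, r1:14, r2:9, r3:12, r4:9, r5:12}  ⟨branch taken⟩
[2] add  r5, r2, r0  →  {r0:0, r1:14, r2:9, r3:12, r4:9, r5:9}
[5] xori  r2, r5, 15  →  {r0:0, r1:14, r2:6, r3:12, r4:9, r5:9}
[6] bne  r1, r0, L11  →  {r0:0, r1:14, r2:6, r3:12, r4:9, r5:9}  ⟨branch taken⟩
[7] addi  r1, r3, 1  →  {r0:0, r1:13, r2:6, r3:12, r4:9, r5:9}
[11] and  r1, r0, r5  →  {r0:0, r1:0, r2:6, r3:12, r4:9, r5:9}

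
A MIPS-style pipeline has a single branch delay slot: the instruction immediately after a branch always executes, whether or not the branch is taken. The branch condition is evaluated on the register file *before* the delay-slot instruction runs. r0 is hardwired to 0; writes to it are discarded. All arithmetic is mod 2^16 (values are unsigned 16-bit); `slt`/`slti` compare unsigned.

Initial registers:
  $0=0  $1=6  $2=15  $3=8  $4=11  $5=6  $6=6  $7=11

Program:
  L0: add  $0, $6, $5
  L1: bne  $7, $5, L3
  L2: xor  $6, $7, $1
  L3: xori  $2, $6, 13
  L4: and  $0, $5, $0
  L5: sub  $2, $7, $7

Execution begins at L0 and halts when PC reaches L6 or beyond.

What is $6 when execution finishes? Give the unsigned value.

  step pc=0: add  $0, $6, $5  regs=(0,6,15,8,11,6,6,11)
  step pc=1: bne  $7, $5, L3  cond=T  regs=(0,6,15,8,11,6,6,11)
  step pc=2: xor  $6, $7, $1  regs=(0,6,15,8,11,6,13,11)
  step pc=3: xori  $2, $6, 13  regs=(0,6,0,8,11,6,13,11)
  step pc=4: and  $0, $5, $0  regs=(0,6,0,8,11,6,13,11)
  step pc=5: sub  $2, $7, $7  regs=(0,6,0,8,11,6,13,11)

13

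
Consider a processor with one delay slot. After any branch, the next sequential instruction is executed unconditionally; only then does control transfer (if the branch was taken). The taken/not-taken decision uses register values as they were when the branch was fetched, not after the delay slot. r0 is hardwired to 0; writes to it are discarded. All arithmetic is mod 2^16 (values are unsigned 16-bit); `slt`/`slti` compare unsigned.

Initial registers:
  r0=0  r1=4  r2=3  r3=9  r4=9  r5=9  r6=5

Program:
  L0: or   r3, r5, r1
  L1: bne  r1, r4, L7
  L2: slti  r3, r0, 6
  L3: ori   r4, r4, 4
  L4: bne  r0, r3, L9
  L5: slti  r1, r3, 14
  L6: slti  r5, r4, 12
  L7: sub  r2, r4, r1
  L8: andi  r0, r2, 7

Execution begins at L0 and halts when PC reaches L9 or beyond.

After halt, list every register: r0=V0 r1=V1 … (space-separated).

r0=0 r1=4 r2=5 r3=1 r4=9 r5=9 r6=5

  step pc=0: or   r3, r5, r1  regs=(0,4,3,13,9,9,5)
  step pc=1: bne  r1, r4, L7  cond=T  regs=(0,4,3,13,9,9,5)
  step pc=2: slti  r3, r0, 6  regs=(0,4,3,1,9,9,5)
  step pc=7: sub  r2, r4, r1  regs=(0,4,5,1,9,9,5)
  step pc=8: andi  r0, r2, 7  regs=(0,4,5,1,9,9,5)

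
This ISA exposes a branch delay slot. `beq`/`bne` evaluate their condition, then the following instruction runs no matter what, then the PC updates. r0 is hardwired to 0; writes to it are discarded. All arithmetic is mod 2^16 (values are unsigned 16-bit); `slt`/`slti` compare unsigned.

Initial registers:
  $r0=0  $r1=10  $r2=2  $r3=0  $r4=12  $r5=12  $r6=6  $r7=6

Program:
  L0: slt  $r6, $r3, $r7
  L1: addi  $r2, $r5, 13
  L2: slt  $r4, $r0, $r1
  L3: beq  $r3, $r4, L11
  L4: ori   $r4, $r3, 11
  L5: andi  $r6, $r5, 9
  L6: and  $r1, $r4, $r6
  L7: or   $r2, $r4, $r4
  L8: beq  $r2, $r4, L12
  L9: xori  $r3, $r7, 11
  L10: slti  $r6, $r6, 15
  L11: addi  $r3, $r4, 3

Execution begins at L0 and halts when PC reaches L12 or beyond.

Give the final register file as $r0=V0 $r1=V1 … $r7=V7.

#0 slt  $r6, $r3, $r7 ; 0/10/2/0/12/12/1/6
#1 addi  $r2, $r5, 13 ; 0/10/25/0/12/12/1/6
#2 slt  $r4, $r0, $r1 ; 0/10/25/0/1/12/1/6
#3 beq  $r3, $r4, L11 ; 0/10/25/0/1/12/1/6 ; →fallthru
#4 ori   $r4, $r3, 11 ; 0/10/25/0/11/12/1/6
#5 andi  $r6, $r5, 9 ; 0/10/25/0/11/12/8/6
#6 and  $r1, $r4, $r6 ; 0/8/25/0/11/12/8/6
#7 or   $r2, $r4, $r4 ; 0/8/11/0/11/12/8/6
#8 beq  $r2, $r4, L12 ; 0/8/11/0/11/12/8/6 ; →target
#9 xori  $r3, $r7, 11 ; 0/8/11/13/11/12/8/6

$r0=0 $r1=8 $r2=11 $r3=13 $r4=11 $r5=12 $r6=8 $r7=6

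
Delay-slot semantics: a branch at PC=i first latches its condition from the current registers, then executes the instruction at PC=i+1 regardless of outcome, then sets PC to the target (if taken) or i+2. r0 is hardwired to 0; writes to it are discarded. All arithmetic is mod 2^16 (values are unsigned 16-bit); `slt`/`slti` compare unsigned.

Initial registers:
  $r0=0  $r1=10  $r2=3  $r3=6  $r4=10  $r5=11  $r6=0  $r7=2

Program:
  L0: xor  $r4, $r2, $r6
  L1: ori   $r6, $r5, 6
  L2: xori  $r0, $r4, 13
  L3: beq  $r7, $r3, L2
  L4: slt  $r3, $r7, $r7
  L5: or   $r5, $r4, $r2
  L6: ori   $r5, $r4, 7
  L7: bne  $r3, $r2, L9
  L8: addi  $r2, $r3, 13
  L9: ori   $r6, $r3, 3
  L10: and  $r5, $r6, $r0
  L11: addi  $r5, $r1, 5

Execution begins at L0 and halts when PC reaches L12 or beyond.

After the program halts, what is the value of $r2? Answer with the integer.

13

#0 xor  $r4, $r2, $r6 ; 0/10/3/6/3/11/0/2
#1 ori   $r6, $r5, 6 ; 0/10/3/6/3/11/15/2
#2 xori  $r0, $r4, 13 ; 0/10/3/6/3/11/15/2
#3 beq  $r7, $r3, L2 ; 0/10/3/6/3/11/15/2 ; →fallthru
#4 slt  $r3, $r7, $r7 ; 0/10/3/0/3/11/15/2
#5 or   $r5, $r4, $r2 ; 0/10/3/0/3/3/15/2
#6 ori   $r5, $r4, 7 ; 0/10/3/0/3/7/15/2
#7 bne  $r3, $r2, L9 ; 0/10/3/0/3/7/15/2 ; →target
#8 addi  $r2, $r3, 13 ; 0/10/13/0/3/7/15/2
#9 ori   $r6, $r3, 3 ; 0/10/13/0/3/7/3/2
#10 and  $r5, $r6, $r0 ; 0/10/13/0/3/0/3/2
#11 addi  $r5, $r1, 5 ; 0/10/13/0/3/15/3/2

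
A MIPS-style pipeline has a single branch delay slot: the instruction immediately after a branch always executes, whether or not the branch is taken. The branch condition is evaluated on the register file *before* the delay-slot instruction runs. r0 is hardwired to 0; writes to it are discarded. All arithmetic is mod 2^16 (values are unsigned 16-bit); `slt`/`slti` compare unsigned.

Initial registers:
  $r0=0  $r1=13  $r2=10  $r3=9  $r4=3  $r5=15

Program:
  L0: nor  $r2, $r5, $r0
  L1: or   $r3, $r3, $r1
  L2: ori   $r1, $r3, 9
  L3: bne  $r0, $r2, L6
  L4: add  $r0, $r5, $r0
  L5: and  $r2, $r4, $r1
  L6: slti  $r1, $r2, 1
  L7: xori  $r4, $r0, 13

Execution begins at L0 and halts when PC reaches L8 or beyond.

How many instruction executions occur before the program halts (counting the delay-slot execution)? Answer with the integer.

7

PC=0  nor  $r2, $r5, $r0     | $r0=0 $r1=13 $r2=65520 $r3=9 $r4=3 $r5=15
PC=1  or   $r3, $r3, $r1     | $r0=0 $r1=13 $r2=65520 $r3=13 $r4=3 $r5=15
PC=2  ori   $r1, $r3, 9      | $r0=0 $r1=13 $r2=65520 $r3=13 $r4=3 $r5=15
PC=3  bne  $r0, $r2, L6      | $r0=0 $r1=13 $r2=65520 $r3=13 $r4=3 $r5=15  [TAKEN]
PC=4  add  $r0, $r5, $r0     | $r0=0 $r1=13 $r2=65520 $r3=13 $r4=3 $r5=15
PC=6  slti  $r1, $r2, 1      | $r0=0 $r1=0 $r2=65520 $r3=13 $r4=3 $r5=15
PC=7  xori  $r4, $r0, 13     | $r0=0 $r1=0 $r2=65520 $r3=13 $r4=13 $r5=15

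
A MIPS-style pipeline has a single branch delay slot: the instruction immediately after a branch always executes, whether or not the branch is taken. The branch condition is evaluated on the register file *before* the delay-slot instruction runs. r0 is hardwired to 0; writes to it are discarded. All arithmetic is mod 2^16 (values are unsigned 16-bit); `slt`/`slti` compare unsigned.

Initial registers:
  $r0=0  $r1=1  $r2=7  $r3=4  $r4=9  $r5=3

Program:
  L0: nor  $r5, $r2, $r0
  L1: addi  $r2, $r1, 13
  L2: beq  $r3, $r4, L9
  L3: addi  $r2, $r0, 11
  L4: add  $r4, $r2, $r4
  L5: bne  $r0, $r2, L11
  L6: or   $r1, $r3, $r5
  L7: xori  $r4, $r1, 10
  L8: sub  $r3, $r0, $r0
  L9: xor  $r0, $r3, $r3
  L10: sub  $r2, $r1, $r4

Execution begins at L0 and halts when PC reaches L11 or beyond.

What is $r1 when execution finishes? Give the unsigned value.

#0 nor  $r5, $r2, $r0 ; 0/1/7/4/9/65528
#1 addi  $r2, $r1, 13 ; 0/1/14/4/9/65528
#2 beq  $r3, $r4, L9 ; 0/1/14/4/9/65528 ; →fallthru
#3 addi  $r2, $r0, 11 ; 0/1/11/4/9/65528
#4 add  $r4, $r2, $r4 ; 0/1/11/4/20/65528
#5 bne  $r0, $r2, L11 ; 0/1/11/4/20/65528 ; →target
#6 or   $r1, $r3, $r5 ; 0/65532/11/4/20/65528

65532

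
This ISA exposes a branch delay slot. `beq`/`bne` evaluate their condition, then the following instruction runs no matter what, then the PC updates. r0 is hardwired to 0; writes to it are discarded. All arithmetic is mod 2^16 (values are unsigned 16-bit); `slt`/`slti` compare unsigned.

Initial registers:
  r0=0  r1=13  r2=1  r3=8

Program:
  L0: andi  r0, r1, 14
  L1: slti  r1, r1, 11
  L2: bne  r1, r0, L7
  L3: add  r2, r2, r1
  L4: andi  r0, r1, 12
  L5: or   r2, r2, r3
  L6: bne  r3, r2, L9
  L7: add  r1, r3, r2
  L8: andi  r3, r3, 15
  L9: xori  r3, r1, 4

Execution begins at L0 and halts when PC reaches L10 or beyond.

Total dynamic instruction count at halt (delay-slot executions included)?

9

PC=0  andi  r0, r1, 14       | r0=0 r1=13 r2=1 r3=8
PC=1  slti  r1, r1, 11       | r0=0 r1=0 r2=1 r3=8
PC=2  bne  r1, r0, L7        | r0=0 r1=0 r2=1 r3=8  [not taken]
PC=3  add  r2, r2, r1        | r0=0 r1=0 r2=1 r3=8
PC=4  andi  r0, r1, 12       | r0=0 r1=0 r2=1 r3=8
PC=5  or   r2, r2, r3        | r0=0 r1=0 r2=9 r3=8
PC=6  bne  r3, r2, L9        | r0=0 r1=0 r2=9 r3=8  [TAKEN]
PC=7  add  r1, r3, r2        | r0=0 r1=17 r2=9 r3=8
PC=9  xori  r3, r1, 4        | r0=0 r1=17 r2=9 r3=21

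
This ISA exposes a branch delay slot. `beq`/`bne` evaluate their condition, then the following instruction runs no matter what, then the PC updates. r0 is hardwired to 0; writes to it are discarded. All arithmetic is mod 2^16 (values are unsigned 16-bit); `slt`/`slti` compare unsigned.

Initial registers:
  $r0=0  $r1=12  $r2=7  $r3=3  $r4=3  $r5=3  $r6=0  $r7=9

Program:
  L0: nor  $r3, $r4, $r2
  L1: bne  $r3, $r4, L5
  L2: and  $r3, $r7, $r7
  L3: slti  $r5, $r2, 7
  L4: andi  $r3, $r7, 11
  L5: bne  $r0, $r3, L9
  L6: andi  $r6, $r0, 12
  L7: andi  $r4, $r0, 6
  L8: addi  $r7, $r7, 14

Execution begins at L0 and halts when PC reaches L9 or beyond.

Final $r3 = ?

PC=0  nor  $r3, $r4, $r2     | $r0=0 $r1=12 $r2=7 $r3=65528 $r4=3 $r5=3 $r6=0 $r7=9
PC=1  bne  $r3, $r4, L5      | $r0=0 $r1=12 $r2=7 $r3=65528 $r4=3 $r5=3 $r6=0 $r7=9  [TAKEN]
PC=2  and  $r3, $r7, $r7     | $r0=0 $r1=12 $r2=7 $r3=9 $r4=3 $r5=3 $r6=0 $r7=9
PC=5  bne  $r0, $r3, L9      | $r0=0 $r1=12 $r2=7 $r3=9 $r4=3 $r5=3 $r6=0 $r7=9  [TAKEN]
PC=6  andi  $r6, $r0, 12     | $r0=0 $r1=12 $r2=7 $r3=9 $r4=3 $r5=3 $r6=0 $r7=9

9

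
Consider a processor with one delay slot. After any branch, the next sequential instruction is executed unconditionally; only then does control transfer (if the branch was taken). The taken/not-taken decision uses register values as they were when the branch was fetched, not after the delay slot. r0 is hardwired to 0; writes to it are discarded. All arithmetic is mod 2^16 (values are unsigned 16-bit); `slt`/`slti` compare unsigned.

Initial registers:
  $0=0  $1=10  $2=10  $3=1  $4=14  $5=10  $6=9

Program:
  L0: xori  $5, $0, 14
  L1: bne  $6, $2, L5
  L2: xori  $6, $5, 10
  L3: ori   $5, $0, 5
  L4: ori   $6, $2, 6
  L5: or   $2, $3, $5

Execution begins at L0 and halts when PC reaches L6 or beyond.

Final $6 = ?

[0] xori  $5, $0, 14  →  {$0:0, $1:10, $2:10, $3:1, $4:14, $5:14, $6:9}
[1] bne  $6, $2, L5  →  {$0:0, $1:10, $2:10, $3:1, $4:14, $5:14, $6:9}  ⟨branch taken⟩
[2] xori  $6, $5, 10  →  {$0:0, $1:10, $2:10, $3:1, $4:14, $5:14, $6:4}
[5] or   $2, $3, $5  →  {$0:0, $1:10, $2:15, $3:1, $4:14, $5:14, $6:4}

4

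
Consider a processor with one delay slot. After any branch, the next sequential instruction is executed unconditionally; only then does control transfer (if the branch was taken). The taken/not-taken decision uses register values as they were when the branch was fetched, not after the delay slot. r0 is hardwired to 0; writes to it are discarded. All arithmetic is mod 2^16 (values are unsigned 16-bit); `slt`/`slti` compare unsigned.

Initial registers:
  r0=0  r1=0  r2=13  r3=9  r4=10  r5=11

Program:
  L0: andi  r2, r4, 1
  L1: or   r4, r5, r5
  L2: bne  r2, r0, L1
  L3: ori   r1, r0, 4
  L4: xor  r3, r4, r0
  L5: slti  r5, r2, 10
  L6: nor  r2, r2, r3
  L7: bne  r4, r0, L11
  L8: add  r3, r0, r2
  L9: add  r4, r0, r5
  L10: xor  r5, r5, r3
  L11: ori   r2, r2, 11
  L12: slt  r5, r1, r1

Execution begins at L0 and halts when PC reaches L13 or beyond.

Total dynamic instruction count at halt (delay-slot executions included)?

PC=0  andi  r2, r4, 1        | r0=0 r1=0 r2=0 r3=9 r4=10 r5=11
PC=1  or   r4, r5, r5        | r0=0 r1=0 r2=0 r3=9 r4=11 r5=11
PC=2  bne  r2, r0, L1        | r0=0 r1=0 r2=0 r3=9 r4=11 r5=11  [not taken]
PC=3  ori   r1, r0, 4        | r0=0 r1=4 r2=0 r3=9 r4=11 r5=11
PC=4  xor  r3, r4, r0        | r0=0 r1=4 r2=0 r3=11 r4=11 r5=11
PC=5  slti  r5, r2, 10       | r0=0 r1=4 r2=0 r3=11 r4=11 r5=1
PC=6  nor  r2, r2, r3        | r0=0 r1=4 r2=65524 r3=11 r4=11 r5=1
PC=7  bne  r4, r0, L11       | r0=0 r1=4 r2=65524 r3=11 r4=11 r5=1  [TAKEN]
PC=8  add  r3, r0, r2        | r0=0 r1=4 r2=65524 r3=65524 r4=11 r5=1
PC=11 ori   r2, r2, 11       | r0=0 r1=4 r2=65535 r3=65524 r4=11 r5=1
PC=12 slt  r5, r1, r1        | r0=0 r1=4 r2=65535 r3=65524 r4=11 r5=0

11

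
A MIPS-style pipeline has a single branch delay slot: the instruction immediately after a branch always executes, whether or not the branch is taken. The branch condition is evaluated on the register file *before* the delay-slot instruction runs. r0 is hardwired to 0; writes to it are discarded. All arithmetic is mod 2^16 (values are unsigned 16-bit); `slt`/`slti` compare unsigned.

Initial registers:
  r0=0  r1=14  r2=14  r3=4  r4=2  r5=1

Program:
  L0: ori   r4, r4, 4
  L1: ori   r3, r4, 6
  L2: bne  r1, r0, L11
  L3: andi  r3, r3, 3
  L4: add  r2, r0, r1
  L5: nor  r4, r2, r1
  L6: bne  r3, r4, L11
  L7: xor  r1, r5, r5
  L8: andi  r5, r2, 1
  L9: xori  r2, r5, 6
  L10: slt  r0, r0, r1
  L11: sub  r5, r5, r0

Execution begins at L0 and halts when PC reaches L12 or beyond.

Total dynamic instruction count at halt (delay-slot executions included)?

#0 ori   r4, r4, 4 ; 0/14/14/4/6/1
#1 ori   r3, r4, 6 ; 0/14/14/6/6/1
#2 bne  r1, r0, L11 ; 0/14/14/6/6/1 ; →target
#3 andi  r3, r3, 3 ; 0/14/14/2/6/1
#11 sub  r5, r5, r0 ; 0/14/14/2/6/1

5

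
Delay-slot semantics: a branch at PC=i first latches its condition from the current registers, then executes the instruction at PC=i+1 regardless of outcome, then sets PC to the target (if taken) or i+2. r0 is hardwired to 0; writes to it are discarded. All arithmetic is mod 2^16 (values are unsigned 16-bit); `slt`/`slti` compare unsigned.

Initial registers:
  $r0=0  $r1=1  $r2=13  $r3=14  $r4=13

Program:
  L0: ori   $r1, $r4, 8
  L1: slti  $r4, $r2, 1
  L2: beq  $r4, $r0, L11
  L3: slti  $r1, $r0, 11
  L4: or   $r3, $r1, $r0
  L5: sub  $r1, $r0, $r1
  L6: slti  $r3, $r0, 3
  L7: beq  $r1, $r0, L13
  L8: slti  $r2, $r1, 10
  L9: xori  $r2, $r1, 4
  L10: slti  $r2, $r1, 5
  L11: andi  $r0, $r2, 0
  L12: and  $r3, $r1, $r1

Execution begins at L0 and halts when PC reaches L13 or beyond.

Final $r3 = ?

PC=0  ori   $r1, $r4, 8      | $r0=0 $r1=13 $r2=13 $r3=14 $r4=13
PC=1  slti  $r4, $r2, 1      | $r0=0 $r1=13 $r2=13 $r3=14 $r4=0
PC=2  beq  $r4, $r0, L11     | $r0=0 $r1=13 $r2=13 $r3=14 $r4=0  [TAKEN]
PC=3  slti  $r1, $r0, 11     | $r0=0 $r1=1 $r2=13 $r3=14 $r4=0
PC=11 andi  $r0, $r2, 0      | $r0=0 $r1=1 $r2=13 $r3=14 $r4=0
PC=12 and  $r3, $r1, $r1     | $r0=0 $r1=1 $r2=13 $r3=1 $r4=0

1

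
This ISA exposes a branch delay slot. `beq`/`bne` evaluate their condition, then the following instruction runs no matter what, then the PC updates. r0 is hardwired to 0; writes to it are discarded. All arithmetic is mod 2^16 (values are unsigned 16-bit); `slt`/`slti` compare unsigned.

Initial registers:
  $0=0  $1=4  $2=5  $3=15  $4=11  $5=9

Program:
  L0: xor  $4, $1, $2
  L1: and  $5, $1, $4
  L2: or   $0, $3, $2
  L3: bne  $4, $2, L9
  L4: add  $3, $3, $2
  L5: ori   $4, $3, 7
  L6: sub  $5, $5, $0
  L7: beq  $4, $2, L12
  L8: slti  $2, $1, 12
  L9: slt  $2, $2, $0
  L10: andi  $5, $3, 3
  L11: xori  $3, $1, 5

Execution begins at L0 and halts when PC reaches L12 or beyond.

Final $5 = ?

[0] xor  $4, $1, $2  →  {$0:0, $1:4, $2:5, $3:15, $4:1, $5:9}
[1] and  $5, $1, $4  →  {$0:0, $1:4, $2:5, $3:15, $4:1, $5:0}
[2] or   $0, $3, $2  →  {$0:0, $1:4, $2:5, $3:15, $4:1, $5:0}
[3] bne  $4, $2, L9  →  {$0:0, $1:4, $2:5, $3:15, $4:1, $5:0}  ⟨branch taken⟩
[4] add  $3, $3, $2  →  {$0:0, $1:4, $2:5, $3:20, $4:1, $5:0}
[9] slt  $2, $2, $0  →  {$0:0, $1:4, $2:0, $3:20, $4:1, $5:0}
[10] andi  $5, $3, 3  →  {$0:0, $1:4, $2:0, $3:20, $4:1, $5:0}
[11] xori  $3, $1, 5  →  {$0:0, $1:4, $2:0, $3:1, $4:1, $5:0}

0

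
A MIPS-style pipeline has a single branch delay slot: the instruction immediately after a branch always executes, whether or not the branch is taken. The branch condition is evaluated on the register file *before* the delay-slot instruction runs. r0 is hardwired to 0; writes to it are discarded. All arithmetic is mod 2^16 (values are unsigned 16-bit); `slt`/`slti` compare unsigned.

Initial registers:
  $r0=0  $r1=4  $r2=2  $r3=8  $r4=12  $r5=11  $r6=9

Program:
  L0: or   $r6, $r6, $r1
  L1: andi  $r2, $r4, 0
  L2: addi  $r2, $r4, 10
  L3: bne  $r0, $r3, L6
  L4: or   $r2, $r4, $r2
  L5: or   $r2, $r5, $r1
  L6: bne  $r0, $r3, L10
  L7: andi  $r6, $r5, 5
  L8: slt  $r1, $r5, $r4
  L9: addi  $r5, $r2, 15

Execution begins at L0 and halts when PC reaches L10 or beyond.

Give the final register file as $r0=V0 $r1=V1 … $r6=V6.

$r0=0 $r1=4 $r2=30 $r3=8 $r4=12 $r5=11 $r6=1

#0 or   $r6, $r6, $r1 ; 0/4/2/8/12/11/13
#1 andi  $r2, $r4, 0 ; 0/4/0/8/12/11/13
#2 addi  $r2, $r4, 10 ; 0/4/22/8/12/11/13
#3 bne  $r0, $r3, L6 ; 0/4/22/8/12/11/13 ; →target
#4 or   $r2, $r4, $r2 ; 0/4/30/8/12/11/13
#6 bne  $r0, $r3, L10 ; 0/4/30/8/12/11/13 ; →target
#7 andi  $r6, $r5, 5 ; 0/4/30/8/12/11/1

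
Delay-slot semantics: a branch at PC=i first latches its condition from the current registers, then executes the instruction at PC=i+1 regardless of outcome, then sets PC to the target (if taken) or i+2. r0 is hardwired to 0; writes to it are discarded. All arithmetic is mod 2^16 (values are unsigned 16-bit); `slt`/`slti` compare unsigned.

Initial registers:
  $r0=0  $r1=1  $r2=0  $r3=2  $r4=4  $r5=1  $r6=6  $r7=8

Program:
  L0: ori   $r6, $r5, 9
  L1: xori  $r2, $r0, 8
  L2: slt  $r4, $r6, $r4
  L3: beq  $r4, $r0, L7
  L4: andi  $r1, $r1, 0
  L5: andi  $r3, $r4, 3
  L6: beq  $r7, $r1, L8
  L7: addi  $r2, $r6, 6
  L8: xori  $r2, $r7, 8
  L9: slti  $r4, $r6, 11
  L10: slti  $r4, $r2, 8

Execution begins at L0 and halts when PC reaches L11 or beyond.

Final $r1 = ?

  step pc=0: ori   $r6, $r5, 9  regs=(0,1,0,2,4,1,9,8)
  step pc=1: xori  $r2, $r0, 8  regs=(0,1,8,2,4,1,9,8)
  step pc=2: slt  $r4, $r6, $r4  regs=(0,1,8,2,0,1,9,8)
  step pc=3: beq  $r4, $r0, L7  cond=T  regs=(0,1,8,2,0,1,9,8)
  step pc=4: andi  $r1, $r1, 0  regs=(0,0,8,2,0,1,9,8)
  step pc=7: addi  $r2, $r6, 6  regs=(0,0,15,2,0,1,9,8)
  step pc=8: xori  $r2, $r7, 8  regs=(0,0,0,2,0,1,9,8)
  step pc=9: slti  $r4, $r6, 11  regs=(0,0,0,2,1,1,9,8)
  step pc=10: slti  $r4, $r2, 8  regs=(0,0,0,2,1,1,9,8)

0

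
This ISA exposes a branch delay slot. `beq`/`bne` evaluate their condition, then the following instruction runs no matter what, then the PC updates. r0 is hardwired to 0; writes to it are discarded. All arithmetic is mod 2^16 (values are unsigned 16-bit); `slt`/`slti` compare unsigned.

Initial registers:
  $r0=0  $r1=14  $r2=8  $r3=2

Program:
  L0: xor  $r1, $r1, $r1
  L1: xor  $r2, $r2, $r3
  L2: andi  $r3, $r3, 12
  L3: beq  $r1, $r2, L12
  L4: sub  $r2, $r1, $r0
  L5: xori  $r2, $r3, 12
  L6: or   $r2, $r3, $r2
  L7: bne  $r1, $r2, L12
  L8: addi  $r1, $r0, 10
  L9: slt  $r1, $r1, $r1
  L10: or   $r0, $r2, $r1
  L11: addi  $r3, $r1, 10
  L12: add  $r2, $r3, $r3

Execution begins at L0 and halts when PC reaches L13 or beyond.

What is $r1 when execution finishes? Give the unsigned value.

10

PC=0  xor  $r1, $r1, $r1     | $r0=0 $r1=0 $r2=8 $r3=2
PC=1  xor  $r2, $r2, $r3     | $r0=0 $r1=0 $r2=10 $r3=2
PC=2  andi  $r3, $r3, 12     | $r0=0 $r1=0 $r2=10 $r3=0
PC=3  beq  $r1, $r2, L12     | $r0=0 $r1=0 $r2=10 $r3=0  [not taken]
PC=4  sub  $r2, $r1, $r0     | $r0=0 $r1=0 $r2=0 $r3=0
PC=5  xori  $r2, $r3, 12     | $r0=0 $r1=0 $r2=12 $r3=0
PC=6  or   $r2, $r3, $r2     | $r0=0 $r1=0 $r2=12 $r3=0
PC=7  bne  $r1, $r2, L12     | $r0=0 $r1=0 $r2=12 $r3=0  [TAKEN]
PC=8  addi  $r1, $r0, 10     | $r0=0 $r1=10 $r2=12 $r3=0
PC=12 add  $r2, $r3, $r3     | $r0=0 $r1=10 $r2=0 $r3=0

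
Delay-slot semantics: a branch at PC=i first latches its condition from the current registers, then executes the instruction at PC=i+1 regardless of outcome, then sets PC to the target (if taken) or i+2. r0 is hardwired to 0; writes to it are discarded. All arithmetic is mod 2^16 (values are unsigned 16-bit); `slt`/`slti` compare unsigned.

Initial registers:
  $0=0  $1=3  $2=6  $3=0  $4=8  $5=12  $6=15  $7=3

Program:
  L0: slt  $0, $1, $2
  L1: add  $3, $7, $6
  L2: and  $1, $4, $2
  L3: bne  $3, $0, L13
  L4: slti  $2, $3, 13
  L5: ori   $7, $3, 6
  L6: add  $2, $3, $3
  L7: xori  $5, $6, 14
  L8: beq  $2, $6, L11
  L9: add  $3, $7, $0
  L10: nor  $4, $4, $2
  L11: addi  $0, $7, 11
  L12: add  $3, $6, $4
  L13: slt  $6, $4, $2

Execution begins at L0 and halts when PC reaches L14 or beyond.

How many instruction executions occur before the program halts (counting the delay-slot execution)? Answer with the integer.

6

PC=0  slt  $0, $1, $2        | $0=0 $1=3 $2=6 $3=0 $4=8 $5=12 $6=15 $7=3
PC=1  add  $3, $7, $6        | $0=0 $1=3 $2=6 $3=18 $4=8 $5=12 $6=15 $7=3
PC=2  and  $1, $4, $2        | $0=0 $1=0 $2=6 $3=18 $4=8 $5=12 $6=15 $7=3
PC=3  bne  $3, $0, L13       | $0=0 $1=0 $2=6 $3=18 $4=8 $5=12 $6=15 $7=3  [TAKEN]
PC=4  slti  $2, $3, 13       | $0=0 $1=0 $2=0 $3=18 $4=8 $5=12 $6=15 $7=3
PC=13 slt  $6, $4, $2        | $0=0 $1=0 $2=0 $3=18 $4=8 $5=12 $6=0 $7=3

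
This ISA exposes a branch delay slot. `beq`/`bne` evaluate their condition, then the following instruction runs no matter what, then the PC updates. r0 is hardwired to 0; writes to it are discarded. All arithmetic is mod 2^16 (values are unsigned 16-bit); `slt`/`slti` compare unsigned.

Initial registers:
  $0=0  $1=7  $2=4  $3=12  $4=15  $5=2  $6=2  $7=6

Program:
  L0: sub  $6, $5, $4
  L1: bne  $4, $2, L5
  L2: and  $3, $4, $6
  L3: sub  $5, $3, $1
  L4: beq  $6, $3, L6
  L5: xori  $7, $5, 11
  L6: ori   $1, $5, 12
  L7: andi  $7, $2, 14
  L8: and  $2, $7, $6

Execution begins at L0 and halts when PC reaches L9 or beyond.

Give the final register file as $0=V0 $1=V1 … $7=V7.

$0=0 $1=14 $2=0 $3=3 $4=15 $5=2 $6=65523 $7=4

[0] sub  $6, $5, $4  →  {$0:0, $1:7, $2:4, $3:12, $4:15, $5:2, $6:65523, $7:6}
[1] bne  $4, $2, L5  →  {$0:0, $1:7, $2:4, $3:12, $4:15, $5:2, $6:65523, $7:6}  ⟨branch taken⟩
[2] and  $3, $4, $6  →  {$0:0, $1:7, $2:4, $3:3, $4:15, $5:2, $6:65523, $7:6}
[5] xori  $7, $5, 11  →  {$0:0, $1:7, $2:4, $3:3, $4:15, $5:2, $6:65523, $7:9}
[6] ori   $1, $5, 12  →  {$0:0, $1:14, $2:4, $3:3, $4:15, $5:2, $6:65523, $7:9}
[7] andi  $7, $2, 14  →  {$0:0, $1:14, $2:4, $3:3, $4:15, $5:2, $6:65523, $7:4}
[8] and  $2, $7, $6  →  {$0:0, $1:14, $2:0, $3:3, $4:15, $5:2, $6:65523, $7:4}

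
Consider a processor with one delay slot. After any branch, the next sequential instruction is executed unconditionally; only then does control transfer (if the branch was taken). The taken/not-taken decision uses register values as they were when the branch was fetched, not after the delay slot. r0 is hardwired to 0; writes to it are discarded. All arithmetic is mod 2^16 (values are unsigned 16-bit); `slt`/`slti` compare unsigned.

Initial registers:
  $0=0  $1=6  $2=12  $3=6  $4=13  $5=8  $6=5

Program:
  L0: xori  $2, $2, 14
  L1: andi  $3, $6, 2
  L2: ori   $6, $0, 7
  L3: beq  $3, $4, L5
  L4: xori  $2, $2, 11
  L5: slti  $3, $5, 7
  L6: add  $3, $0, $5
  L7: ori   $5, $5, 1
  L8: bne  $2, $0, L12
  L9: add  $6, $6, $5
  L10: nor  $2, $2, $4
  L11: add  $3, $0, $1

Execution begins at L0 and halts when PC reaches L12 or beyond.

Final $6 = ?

#0 xori  $2, $2, 14 ; 0/6/2/6/13/8/5
#1 andi  $3, $6, 2 ; 0/6/2/0/13/8/5
#2 ori   $6, $0, 7 ; 0/6/2/0/13/8/7
#3 beq  $3, $4, L5 ; 0/6/2/0/13/8/7 ; →fallthru
#4 xori  $2, $2, 11 ; 0/6/9/0/13/8/7
#5 slti  $3, $5, 7 ; 0/6/9/0/13/8/7
#6 add  $3, $0, $5 ; 0/6/9/8/13/8/7
#7 ori   $5, $5, 1 ; 0/6/9/8/13/9/7
#8 bne  $2, $0, L12 ; 0/6/9/8/13/9/7 ; →target
#9 add  $6, $6, $5 ; 0/6/9/8/13/9/16

16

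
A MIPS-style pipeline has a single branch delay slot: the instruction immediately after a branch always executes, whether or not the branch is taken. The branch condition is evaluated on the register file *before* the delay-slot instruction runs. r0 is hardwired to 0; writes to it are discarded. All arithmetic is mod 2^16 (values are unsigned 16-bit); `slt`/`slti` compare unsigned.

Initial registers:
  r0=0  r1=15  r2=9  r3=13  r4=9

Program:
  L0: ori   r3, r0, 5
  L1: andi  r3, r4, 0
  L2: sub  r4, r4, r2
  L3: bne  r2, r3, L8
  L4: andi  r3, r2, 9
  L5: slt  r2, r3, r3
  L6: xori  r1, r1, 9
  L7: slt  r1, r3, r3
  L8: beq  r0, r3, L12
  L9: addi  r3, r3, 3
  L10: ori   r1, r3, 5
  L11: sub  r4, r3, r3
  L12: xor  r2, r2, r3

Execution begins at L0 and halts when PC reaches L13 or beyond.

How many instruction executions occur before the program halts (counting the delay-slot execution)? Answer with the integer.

10

#0 ori   r3, r0, 5 ; 0/15/9/5/9
#1 andi  r3, r4, 0 ; 0/15/9/0/9
#2 sub  r4, r4, r2 ; 0/15/9/0/0
#3 bne  r2, r3, L8 ; 0/15/9/0/0 ; →target
#4 andi  r3, r2, 9 ; 0/15/9/9/0
#8 beq  r0, r3, L12 ; 0/15/9/9/0 ; →fallthru
#9 addi  r3, r3, 3 ; 0/15/9/12/0
#10 ori   r1, r3, 5 ; 0/13/9/12/0
#11 sub  r4, r3, r3 ; 0/13/9/12/0
#12 xor  r2, r2, r3 ; 0/13/5/12/0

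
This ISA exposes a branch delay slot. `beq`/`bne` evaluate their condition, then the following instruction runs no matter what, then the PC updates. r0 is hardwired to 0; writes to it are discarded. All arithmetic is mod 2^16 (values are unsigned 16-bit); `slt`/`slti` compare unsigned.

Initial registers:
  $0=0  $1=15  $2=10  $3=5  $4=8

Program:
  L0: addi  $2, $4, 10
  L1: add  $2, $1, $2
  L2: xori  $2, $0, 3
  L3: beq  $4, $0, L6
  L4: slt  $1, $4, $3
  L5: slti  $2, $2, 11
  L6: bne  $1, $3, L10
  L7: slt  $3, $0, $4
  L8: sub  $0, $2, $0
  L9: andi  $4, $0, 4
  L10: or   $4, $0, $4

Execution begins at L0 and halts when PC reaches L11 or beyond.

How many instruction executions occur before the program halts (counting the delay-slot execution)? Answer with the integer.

9

  step pc=0: addi  $2, $4, 10  regs=(0,15,18,5,8)
  step pc=1: add  $2, $1, $2  regs=(0,15,33,5,8)
  step pc=2: xori  $2, $0, 3  regs=(0,15,3,5,8)
  step pc=3: beq  $4, $0, L6  cond=F  regs=(0,15,3,5,8)
  step pc=4: slt  $1, $4, $3  regs=(0,0,3,5,8)
  step pc=5: slti  $2, $2, 11  regs=(0,0,1,5,8)
  step pc=6: bne  $1, $3, L10  cond=T  regs=(0,0,1,5,8)
  step pc=7: slt  $3, $0, $4  regs=(0,0,1,1,8)
  step pc=10: or   $4, $0, $4  regs=(0,0,1,1,8)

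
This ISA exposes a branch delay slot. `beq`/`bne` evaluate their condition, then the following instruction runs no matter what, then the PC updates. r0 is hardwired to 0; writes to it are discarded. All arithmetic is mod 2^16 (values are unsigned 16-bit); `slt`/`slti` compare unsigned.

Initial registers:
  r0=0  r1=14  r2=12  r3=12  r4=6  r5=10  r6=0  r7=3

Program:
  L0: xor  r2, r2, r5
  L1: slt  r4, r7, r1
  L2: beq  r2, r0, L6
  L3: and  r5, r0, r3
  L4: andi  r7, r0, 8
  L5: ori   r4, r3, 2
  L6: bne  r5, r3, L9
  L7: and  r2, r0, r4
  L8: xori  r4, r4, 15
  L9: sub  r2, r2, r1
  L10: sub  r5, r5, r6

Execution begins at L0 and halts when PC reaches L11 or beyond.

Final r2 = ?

#0 xor  r2, r2, r5 ; 0/14/6/12/6/10/0/3
#1 slt  r4, r7, r1 ; 0/14/6/12/1/10/0/3
#2 beq  r2, r0, L6 ; 0/14/6/12/1/10/0/3 ; →fallthru
#3 and  r5, r0, r3 ; 0/14/6/12/1/0/0/3
#4 andi  r7, r0, 8 ; 0/14/6/12/1/0/0/0
#5 ori   r4, r3, 2 ; 0/14/6/12/14/0/0/0
#6 bne  r5, r3, L9 ; 0/14/6/12/14/0/0/0 ; →target
#7 and  r2, r0, r4 ; 0/14/0/12/14/0/0/0
#9 sub  r2, r2, r1 ; 0/14/65522/12/14/0/0/0
#10 sub  r5, r5, r6 ; 0/14/65522/12/14/0/0/0

65522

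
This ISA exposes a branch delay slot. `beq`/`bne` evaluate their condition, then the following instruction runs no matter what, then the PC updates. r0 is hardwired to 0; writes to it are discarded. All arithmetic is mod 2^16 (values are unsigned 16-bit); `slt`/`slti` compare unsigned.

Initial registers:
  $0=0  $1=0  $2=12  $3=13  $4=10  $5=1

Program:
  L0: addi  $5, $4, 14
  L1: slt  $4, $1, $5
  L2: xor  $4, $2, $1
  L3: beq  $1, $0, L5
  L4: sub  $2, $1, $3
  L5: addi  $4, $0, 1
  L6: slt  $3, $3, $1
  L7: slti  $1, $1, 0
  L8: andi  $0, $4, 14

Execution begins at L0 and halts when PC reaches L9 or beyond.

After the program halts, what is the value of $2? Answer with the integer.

65523

  step pc=0: addi  $5, $4, 14  regs=(0,0,12,13,10,24)
  step pc=1: slt  $4, $1, $5  regs=(0,0,12,13,1,24)
  step pc=2: xor  $4, $2, $1  regs=(0,0,12,13,12,24)
  step pc=3: beq  $1, $0, L5  cond=T  regs=(0,0,12,13,12,24)
  step pc=4: sub  $2, $1, $3  regs=(0,0,65523,13,12,24)
  step pc=5: addi  $4, $0, 1  regs=(0,0,65523,13,1,24)
  step pc=6: slt  $3, $3, $1  regs=(0,0,65523,0,1,24)
  step pc=7: slti  $1, $1, 0  regs=(0,0,65523,0,1,24)
  step pc=8: andi  $0, $4, 14  regs=(0,0,65523,0,1,24)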